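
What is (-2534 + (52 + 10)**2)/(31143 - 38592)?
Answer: -1310/7449 ≈ -0.17586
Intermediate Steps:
(-2534 + (52 + 10)**2)/(31143 - 38592) = (-2534 + 62**2)/(-7449) = (-2534 + 3844)*(-1/7449) = 1310*(-1/7449) = -1310/7449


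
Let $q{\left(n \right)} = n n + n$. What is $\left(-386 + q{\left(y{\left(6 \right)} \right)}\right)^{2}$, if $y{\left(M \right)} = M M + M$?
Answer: $2016400$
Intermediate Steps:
$y{\left(M \right)} = M + M^{2}$ ($y{\left(M \right)} = M^{2} + M = M + M^{2}$)
$q{\left(n \right)} = n + n^{2}$ ($q{\left(n \right)} = n^{2} + n = n + n^{2}$)
$\left(-386 + q{\left(y{\left(6 \right)} \right)}\right)^{2} = \left(-386 + 6 \left(1 + 6\right) \left(1 + 6 \left(1 + 6\right)\right)\right)^{2} = \left(-386 + 6 \cdot 7 \left(1 + 6 \cdot 7\right)\right)^{2} = \left(-386 + 42 \left(1 + 42\right)\right)^{2} = \left(-386 + 42 \cdot 43\right)^{2} = \left(-386 + 1806\right)^{2} = 1420^{2} = 2016400$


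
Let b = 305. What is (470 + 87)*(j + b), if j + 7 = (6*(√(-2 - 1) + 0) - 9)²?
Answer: 150947 - 60156*I*√3 ≈ 1.5095e+5 - 1.0419e+5*I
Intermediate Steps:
j = -7 + (-9 + 6*I*√3)² (j = -7 + (6*(√(-2 - 1) + 0) - 9)² = -7 + (6*(√(-3) + 0) - 9)² = -7 + (6*(I*√3 + 0) - 9)² = -7 + (6*(I*√3) - 9)² = -7 + (6*I*√3 - 9)² = -7 + (-9 + 6*I*√3)² ≈ -34.0 - 187.06*I)
(470 + 87)*(j + b) = (470 + 87)*((-34 - 108*I*√3) + 305) = 557*(271 - 108*I*√3) = 150947 - 60156*I*√3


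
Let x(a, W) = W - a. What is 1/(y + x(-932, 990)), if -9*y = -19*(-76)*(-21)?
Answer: 3/15874 ≈ 0.00018899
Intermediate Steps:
y = 10108/3 (y = -(-19*(-76))*(-21)/9 = -1444*(-21)/9 = -1/9*(-30324) = 10108/3 ≈ 3369.3)
1/(y + x(-932, 990)) = 1/(10108/3 + (990 - 1*(-932))) = 1/(10108/3 + (990 + 932)) = 1/(10108/3 + 1922) = 1/(15874/3) = 3/15874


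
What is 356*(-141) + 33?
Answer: -50163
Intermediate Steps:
356*(-141) + 33 = -50196 + 33 = -50163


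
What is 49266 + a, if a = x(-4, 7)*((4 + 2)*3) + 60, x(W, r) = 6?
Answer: 49434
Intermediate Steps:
a = 168 (a = 6*((4 + 2)*3) + 60 = 6*(6*3) + 60 = 6*18 + 60 = 108 + 60 = 168)
49266 + a = 49266 + 168 = 49434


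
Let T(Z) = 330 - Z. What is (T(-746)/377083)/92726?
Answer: 538/17482699129 ≈ 3.0773e-8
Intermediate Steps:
(T(-746)/377083)/92726 = ((330 - 1*(-746))/377083)/92726 = ((330 + 746)*(1/377083))*(1/92726) = (1076*(1/377083))*(1/92726) = (1076/377083)*(1/92726) = 538/17482699129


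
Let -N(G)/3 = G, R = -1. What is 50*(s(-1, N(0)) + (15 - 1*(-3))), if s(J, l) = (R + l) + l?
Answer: 850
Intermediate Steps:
N(G) = -3*G
s(J, l) = -1 + 2*l (s(J, l) = (-1 + l) + l = -1 + 2*l)
50*(s(-1, N(0)) + (15 - 1*(-3))) = 50*((-1 + 2*(-3*0)) + (15 - 1*(-3))) = 50*((-1 + 2*0) + (15 + 3)) = 50*((-1 + 0) + 18) = 50*(-1 + 18) = 50*17 = 850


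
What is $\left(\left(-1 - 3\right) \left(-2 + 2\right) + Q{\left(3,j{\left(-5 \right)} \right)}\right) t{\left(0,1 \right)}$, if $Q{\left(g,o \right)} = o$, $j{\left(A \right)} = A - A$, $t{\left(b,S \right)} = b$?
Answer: $0$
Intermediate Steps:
$j{\left(A \right)} = 0$
$\left(\left(-1 - 3\right) \left(-2 + 2\right) + Q{\left(3,j{\left(-5 \right)} \right)}\right) t{\left(0,1 \right)} = \left(\left(-1 - 3\right) \left(-2 + 2\right) + 0\right) 0 = \left(\left(-4\right) 0 + 0\right) 0 = \left(0 + 0\right) 0 = 0 \cdot 0 = 0$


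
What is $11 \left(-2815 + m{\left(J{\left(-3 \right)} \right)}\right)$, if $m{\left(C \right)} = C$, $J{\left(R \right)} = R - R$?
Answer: $-30965$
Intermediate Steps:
$J{\left(R \right)} = 0$
$11 \left(-2815 + m{\left(J{\left(-3 \right)} \right)}\right) = 11 \left(-2815 + 0\right) = 11 \left(-2815\right) = -30965$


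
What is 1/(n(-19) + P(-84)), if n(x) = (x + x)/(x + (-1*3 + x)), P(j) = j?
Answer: -41/3406 ≈ -0.012038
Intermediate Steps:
n(x) = 2*x/(-3 + 2*x) (n(x) = (2*x)/(x + (-3 + x)) = (2*x)/(-3 + 2*x) = 2*x/(-3 + 2*x))
1/(n(-19) + P(-84)) = 1/(2*(-19)/(-3 + 2*(-19)) - 84) = 1/(2*(-19)/(-3 - 38) - 84) = 1/(2*(-19)/(-41) - 84) = 1/(2*(-19)*(-1/41) - 84) = 1/(38/41 - 84) = 1/(-3406/41) = -41/3406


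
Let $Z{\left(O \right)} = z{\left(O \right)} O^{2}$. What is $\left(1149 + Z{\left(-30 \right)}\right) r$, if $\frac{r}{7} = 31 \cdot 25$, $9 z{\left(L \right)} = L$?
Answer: $-10041675$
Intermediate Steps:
$z{\left(L \right)} = \frac{L}{9}$
$r = 5425$ ($r = 7 \cdot 31 \cdot 25 = 7 \cdot 775 = 5425$)
$Z{\left(O \right)} = \frac{O^{3}}{9}$ ($Z{\left(O \right)} = \frac{O}{9} O^{2} = \frac{O^{3}}{9}$)
$\left(1149 + Z{\left(-30 \right)}\right) r = \left(1149 + \frac{\left(-30\right)^{3}}{9}\right) 5425 = \left(1149 + \frac{1}{9} \left(-27000\right)\right) 5425 = \left(1149 - 3000\right) 5425 = \left(-1851\right) 5425 = -10041675$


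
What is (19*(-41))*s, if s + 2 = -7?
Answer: 7011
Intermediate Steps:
s = -9 (s = -2 - 7 = -9)
(19*(-41))*s = (19*(-41))*(-9) = -779*(-9) = 7011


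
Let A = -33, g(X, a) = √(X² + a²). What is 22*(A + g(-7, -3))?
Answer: -726 + 22*√58 ≈ -558.45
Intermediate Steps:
22*(A + g(-7, -3)) = 22*(-33 + √((-7)² + (-3)²)) = 22*(-33 + √(49 + 9)) = 22*(-33 + √58) = -726 + 22*√58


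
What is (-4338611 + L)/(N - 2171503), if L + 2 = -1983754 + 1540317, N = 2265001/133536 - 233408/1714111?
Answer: 31273995785148480/14201242033653859 ≈ 2.2022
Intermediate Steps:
N = 550184965489/32699360928 (N = 2265001*(1/133536) - 233408*1/1714111 = 2265001/133536 - 33344/244873 = 550184965489/32699360928 ≈ 16.826)
L = -443439 (L = -2 + (-1983754 + 1540317) = -2 - 443437 = -443439)
(-4338611 + L)/(N - 2171503) = (-4338611 - 443439)/(550184965489/32699360928 - 2171503) = -4782050/(-71006210168269295/32699360928) = -4782050*(-32699360928/71006210168269295) = 31273995785148480/14201242033653859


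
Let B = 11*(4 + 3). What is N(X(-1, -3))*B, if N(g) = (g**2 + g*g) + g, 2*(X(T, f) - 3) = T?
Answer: 1155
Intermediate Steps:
X(T, f) = 3 + T/2
N(g) = g + 2*g**2 (N(g) = (g**2 + g**2) + g = 2*g**2 + g = g + 2*g**2)
B = 77 (B = 11*7 = 77)
N(X(-1, -3))*B = ((3 + (1/2)*(-1))*(1 + 2*(3 + (1/2)*(-1))))*77 = ((3 - 1/2)*(1 + 2*(3 - 1/2)))*77 = (5*(1 + 2*(5/2))/2)*77 = (5*(1 + 5)/2)*77 = ((5/2)*6)*77 = 15*77 = 1155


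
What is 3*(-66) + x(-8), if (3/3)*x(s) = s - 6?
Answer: -212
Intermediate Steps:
x(s) = -6 + s (x(s) = s - 6 = -6 + s)
3*(-66) + x(-8) = 3*(-66) + (-6 - 8) = -198 - 14 = -212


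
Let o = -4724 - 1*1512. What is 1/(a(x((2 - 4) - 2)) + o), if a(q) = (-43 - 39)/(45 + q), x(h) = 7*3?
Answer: -33/205829 ≈ -0.00016033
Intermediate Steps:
o = -6236 (o = -4724 - 1512 = -6236)
x(h) = 21
a(q) = -82/(45 + q)
1/(a(x((2 - 4) - 2)) + o) = 1/(-82/(45 + 21) - 6236) = 1/(-82/66 - 6236) = 1/(-82*1/66 - 6236) = 1/(-41/33 - 6236) = 1/(-205829/33) = -33/205829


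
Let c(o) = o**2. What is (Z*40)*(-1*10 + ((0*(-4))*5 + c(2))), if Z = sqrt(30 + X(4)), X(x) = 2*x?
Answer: -240*sqrt(38) ≈ -1479.5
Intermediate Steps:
Z = sqrt(38) (Z = sqrt(30 + 2*4) = sqrt(30 + 8) = sqrt(38) ≈ 6.1644)
(Z*40)*(-1*10 + ((0*(-4))*5 + c(2))) = (sqrt(38)*40)*(-1*10 + ((0*(-4))*5 + 2**2)) = (40*sqrt(38))*(-10 + (0*5 + 4)) = (40*sqrt(38))*(-10 + (0 + 4)) = (40*sqrt(38))*(-10 + 4) = (40*sqrt(38))*(-6) = -240*sqrt(38)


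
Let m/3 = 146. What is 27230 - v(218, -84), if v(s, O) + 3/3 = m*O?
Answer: 64023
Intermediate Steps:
m = 438 (m = 3*146 = 438)
v(s, O) = -1 + 438*O
27230 - v(218, -84) = 27230 - (-1 + 438*(-84)) = 27230 - (-1 - 36792) = 27230 - 1*(-36793) = 27230 + 36793 = 64023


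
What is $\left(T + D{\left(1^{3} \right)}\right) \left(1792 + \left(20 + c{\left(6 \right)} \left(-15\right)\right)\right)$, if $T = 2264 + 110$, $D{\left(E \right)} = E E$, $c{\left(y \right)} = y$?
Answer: $4089750$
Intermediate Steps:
$D{\left(E \right)} = E^{2}$
$T = 2374$
$\left(T + D{\left(1^{3} \right)}\right) \left(1792 + \left(20 + c{\left(6 \right)} \left(-15\right)\right)\right) = \left(2374 + \left(1^{3}\right)^{2}\right) \left(1792 + \left(20 + 6 \left(-15\right)\right)\right) = \left(2374 + 1^{2}\right) \left(1792 + \left(20 - 90\right)\right) = \left(2374 + 1\right) \left(1792 - 70\right) = 2375 \cdot 1722 = 4089750$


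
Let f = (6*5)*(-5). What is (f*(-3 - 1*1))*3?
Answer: 1800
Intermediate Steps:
f = -150 (f = 30*(-5) = -150)
(f*(-3 - 1*1))*3 = -150*(-3 - 1*1)*3 = -150*(-3 - 1)*3 = -150*(-4)*3 = 600*3 = 1800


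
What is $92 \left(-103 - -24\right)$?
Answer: $-7268$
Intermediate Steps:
$92 \left(-103 - -24\right) = 92 \left(-103 + 24\right) = 92 \left(-79\right) = -7268$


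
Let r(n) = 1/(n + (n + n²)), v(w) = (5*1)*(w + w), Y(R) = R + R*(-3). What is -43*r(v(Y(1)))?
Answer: -43/360 ≈ -0.11944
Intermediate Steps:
Y(R) = -2*R (Y(R) = R - 3*R = -2*R)
v(w) = 10*w (v(w) = 5*(2*w) = 10*w)
r(n) = 1/(n² + 2*n)
-43*r(v(Y(1))) = -43/((10*(-2*1))*(2 + 10*(-2*1))) = -43/((10*(-2))*(2 + 10*(-2))) = -43/((-20)*(2 - 20)) = -(-43)/(20*(-18)) = -(-43)*(-1)/(20*18) = -43*1/360 = -43/360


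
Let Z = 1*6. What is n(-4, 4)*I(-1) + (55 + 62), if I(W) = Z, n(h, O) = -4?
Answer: 93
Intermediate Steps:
Z = 6
I(W) = 6
n(-4, 4)*I(-1) + (55 + 62) = -4*6 + (55 + 62) = -24 + 117 = 93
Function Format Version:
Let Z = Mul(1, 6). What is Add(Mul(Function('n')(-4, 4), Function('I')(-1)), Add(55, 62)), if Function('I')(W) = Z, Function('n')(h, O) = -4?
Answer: 93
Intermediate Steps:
Z = 6
Function('I')(W) = 6
Add(Mul(Function('n')(-4, 4), Function('I')(-1)), Add(55, 62)) = Add(Mul(-4, 6), Add(55, 62)) = Add(-24, 117) = 93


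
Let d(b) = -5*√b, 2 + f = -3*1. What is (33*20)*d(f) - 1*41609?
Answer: -41609 - 3300*I*√5 ≈ -41609.0 - 7379.0*I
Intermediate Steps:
f = -5 (f = -2 - 3*1 = -2 - 3 = -5)
(33*20)*d(f) - 1*41609 = (33*20)*(-5*I*√5) - 1*41609 = 660*(-5*I*√5) - 41609 = -3300*I*√5 - 41609 = -41609 - 3300*I*√5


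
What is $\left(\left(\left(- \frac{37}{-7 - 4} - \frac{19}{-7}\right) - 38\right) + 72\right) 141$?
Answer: $\frac{435126}{77} \approx 5651.0$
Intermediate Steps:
$\left(\left(\left(- \frac{37}{-7 - 4} - \frac{19}{-7}\right) - 38\right) + 72\right) 141 = \left(\left(\left(- \frac{37}{-11} - - \frac{19}{7}\right) - 38\right) + 72\right) 141 = \left(\left(\left(\left(-37\right) \left(- \frac{1}{11}\right) + \frac{19}{7}\right) - 38\right) + 72\right) 141 = \left(\left(\left(\frac{37}{11} + \frac{19}{7}\right) - 38\right) + 72\right) 141 = \left(\left(\frac{468}{77} - 38\right) + 72\right) 141 = \left(- \frac{2458}{77} + 72\right) 141 = \frac{3086}{77} \cdot 141 = \frac{435126}{77}$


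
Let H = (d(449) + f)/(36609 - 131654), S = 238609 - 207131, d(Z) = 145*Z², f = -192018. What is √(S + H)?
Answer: 3*√31288670196915/95045 ≈ 176.56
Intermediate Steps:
S = 31478
H = -29040127/95045 (H = (145*449² - 192018)/(36609 - 131654) = (145*201601 - 192018)/(-95045) = (29232145 - 192018)*(-1/95045) = 29040127*(-1/95045) = -29040127/95045 ≈ -305.54)
√(S + H) = √(31478 - 29040127/95045) = √(2962786383/95045) = 3*√31288670196915/95045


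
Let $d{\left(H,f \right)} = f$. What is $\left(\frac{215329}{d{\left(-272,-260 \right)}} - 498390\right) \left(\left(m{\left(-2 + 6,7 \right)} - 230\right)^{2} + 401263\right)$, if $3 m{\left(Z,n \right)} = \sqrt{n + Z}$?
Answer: $- \frac{265270637129731}{1170} + \frac{2985324767 \sqrt{11}}{39} \approx -2.2647 \cdot 10^{11}$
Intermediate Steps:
$m{\left(Z,n \right)} = \frac{\sqrt{Z + n}}{3}$ ($m{\left(Z,n \right)} = \frac{\sqrt{n + Z}}{3} = \frac{\sqrt{Z + n}}{3}$)
$\left(\frac{215329}{d{\left(-272,-260 \right)}} - 498390\right) \left(\left(m{\left(-2 + 6,7 \right)} - 230\right)^{2} + 401263\right) = \left(\frac{215329}{-260} - 498390\right) \left(\left(\frac{\sqrt{\left(-2 + 6\right) + 7}}{3} - 230\right)^{2} + 401263\right) = \left(215329 \left(- \frac{1}{260}\right) - 498390\right) \left(\left(\frac{\sqrt{4 + 7}}{3} - 230\right)^{2} + 401263\right) = \left(- \frac{215329}{260} - 498390\right) \left(\left(\frac{\sqrt{11}}{3} - 230\right)^{2} + 401263\right) = - \frac{129796729 \left(\left(-230 + \frac{\sqrt{11}}{3}\right)^{2} + 401263\right)}{260} = - \frac{129796729 \left(401263 + \left(-230 + \frac{\sqrt{11}}{3}\right)^{2}\right)}{260} = - \frac{52082624868727}{260} - \frac{129796729 \left(-230 + \frac{\sqrt{11}}{3}\right)^{2}}{260}$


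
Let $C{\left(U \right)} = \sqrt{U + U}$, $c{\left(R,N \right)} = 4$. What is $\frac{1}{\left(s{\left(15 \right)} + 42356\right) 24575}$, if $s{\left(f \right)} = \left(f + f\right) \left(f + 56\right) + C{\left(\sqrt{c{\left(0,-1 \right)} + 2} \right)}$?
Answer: $\frac{1}{24575 \left(44486 + 2^{\frac{3}{4}} \sqrt[4]{3}\right)} \approx 9.1466 \cdot 10^{-10}$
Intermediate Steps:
$C{\left(U \right)} = \sqrt{2} \sqrt{U}$ ($C{\left(U \right)} = \sqrt{2 U} = \sqrt{2} \sqrt{U}$)
$s{\left(f \right)} = 2^{\frac{3}{4}} \sqrt[4]{3} + 2 f \left(56 + f\right)$ ($s{\left(f \right)} = \left(f + f\right) \left(f + 56\right) + \sqrt{2} \sqrt{\sqrt{4 + 2}} = 2 f \left(56 + f\right) + \sqrt{2} \sqrt{\sqrt{6}} = 2 f \left(56 + f\right) + \sqrt{2} \sqrt[4]{6} = 2 f \left(56 + f\right) + 2^{\frac{3}{4}} \sqrt[4]{3} = 2^{\frac{3}{4}} \sqrt[4]{3} + 2 f \left(56 + f\right)$)
$\frac{1}{\left(s{\left(15 \right)} + 42356\right) 24575} = \frac{1}{\left(\left(2 \cdot 15^{2} + 112 \cdot 15 + 2^{\frac{3}{4}} \sqrt[4]{3}\right) + 42356\right) 24575} = \frac{1}{\left(2 \cdot 225 + 1680 + 2^{\frac{3}{4}} \sqrt[4]{3}\right) + 42356} \cdot \frac{1}{24575} = \frac{1}{\left(450 + 1680 + 2^{\frac{3}{4}} \sqrt[4]{3}\right) + 42356} \cdot \frac{1}{24575} = \frac{1}{\left(2130 + 2^{\frac{3}{4}} \sqrt[4]{3}\right) + 42356} \cdot \frac{1}{24575} = \frac{1}{44486 + 2^{\frac{3}{4}} \sqrt[4]{3}} \cdot \frac{1}{24575} = \frac{1}{24575 \left(44486 + 2^{\frac{3}{4}} \sqrt[4]{3}\right)}$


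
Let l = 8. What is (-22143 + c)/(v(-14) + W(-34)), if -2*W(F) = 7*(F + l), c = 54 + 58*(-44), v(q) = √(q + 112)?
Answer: -320333/1169 + 24641*√2/1169 ≈ -244.21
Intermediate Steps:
v(q) = √(112 + q)
c = -2498 (c = 54 - 2552 = -2498)
W(F) = -28 - 7*F/2 (W(F) = -7*(F + 8)/2 = -7*(8 + F)/2 = -(56 + 7*F)/2 = -28 - 7*F/2)
(-22143 + c)/(v(-14) + W(-34)) = (-22143 - 2498)/(√(112 - 14) + (-28 - 7/2*(-34))) = -24641/(√98 + (-28 + 119)) = -24641/(7*√2 + 91) = -24641/(91 + 7*√2)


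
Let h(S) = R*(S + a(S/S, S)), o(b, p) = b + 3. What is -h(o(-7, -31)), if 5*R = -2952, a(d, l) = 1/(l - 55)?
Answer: -699624/295 ≈ -2371.6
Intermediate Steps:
a(d, l) = 1/(-55 + l)
o(b, p) = 3 + b
R = -2952/5 (R = (⅕)*(-2952) = -2952/5 ≈ -590.40)
h(S) = -2952*S/5 - 2952/(5*(-55 + S)) (h(S) = -2952*(S + 1/(-55 + S))/5 = -2952*S/5 - 2952/(5*(-55 + S)))
-h(o(-7, -31)) = -2952*(-1 - (3 - 7)*(-55 + (3 - 7)))/(5*(-55 + (3 - 7))) = -2952*(-1 - 1*(-4)*(-55 - 4))/(5*(-55 - 4)) = -2952*(-1 - 1*(-4)*(-59))/(5*(-59)) = -2952*(-1)*(-1 - 236)/(5*59) = -2952*(-1)*(-237)/(5*59) = -1*699624/295 = -699624/295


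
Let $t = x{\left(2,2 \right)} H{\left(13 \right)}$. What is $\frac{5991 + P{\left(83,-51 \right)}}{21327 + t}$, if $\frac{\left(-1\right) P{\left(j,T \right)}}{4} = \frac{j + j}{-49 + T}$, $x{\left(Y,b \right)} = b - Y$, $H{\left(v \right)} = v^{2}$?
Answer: $\frac{149941}{533175} \approx 0.28122$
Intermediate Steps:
$t = 0$ ($t = \left(2 - 2\right) 13^{2} = \left(2 - 2\right) 169 = 0 \cdot 169 = 0$)
$P{\left(j,T \right)} = - \frac{8 j}{-49 + T}$ ($P{\left(j,T \right)} = - 4 \frac{j + j}{-49 + T} = - 4 \frac{2 j}{-49 + T} = - \frac{8 j}{-49 + T}$)
$\frac{5991 + P{\left(83,-51 \right)}}{21327 + t} = \frac{5991 - \frac{664}{-49 - 51}}{21327 + 0} = \frac{5991 - \frac{664}{-100}}{21327} = \left(5991 - 664 \left(- \frac{1}{100}\right)\right) \frac{1}{21327} = \left(5991 + \frac{166}{25}\right) \frac{1}{21327} = \frac{149941}{25} \cdot \frac{1}{21327} = \frac{149941}{533175}$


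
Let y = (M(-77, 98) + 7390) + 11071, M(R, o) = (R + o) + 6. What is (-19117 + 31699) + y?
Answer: 31070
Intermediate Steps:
M(R, o) = 6 + R + o
y = 18488 (y = ((6 - 77 + 98) + 7390) + 11071 = (27 + 7390) + 11071 = 7417 + 11071 = 18488)
(-19117 + 31699) + y = (-19117 + 31699) + 18488 = 12582 + 18488 = 31070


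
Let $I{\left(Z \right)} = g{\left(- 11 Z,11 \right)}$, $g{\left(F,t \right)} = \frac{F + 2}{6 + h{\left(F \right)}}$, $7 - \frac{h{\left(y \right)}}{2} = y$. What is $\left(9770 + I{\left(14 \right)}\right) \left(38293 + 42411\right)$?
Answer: $\frac{32326067904}{41} \approx 7.8844 \cdot 10^{8}$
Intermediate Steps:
$h{\left(y \right)} = 14 - 2 y$
$g{\left(F,t \right)} = \frac{2 + F}{20 - 2 F}$ ($g{\left(F,t \right)} = \frac{F + 2}{6 - \left(-14 + 2 F\right)} = \frac{2 + F}{20 - 2 F}$)
$I{\left(Z \right)} = \frac{-2 + 11 Z}{2 \left(-10 - 11 Z\right)}$ ($I{\left(Z \right)} = \frac{-2 - - 11 Z}{2 \left(-10 - 11 Z\right)} = \frac{-2 + 11 Z}{2 \left(-10 - 11 Z\right)}$)
$\left(9770 + I{\left(14 \right)}\right) \left(38293 + 42411\right) = \left(9770 + \frac{2 - 154}{2 \left(10 + 11 \cdot 14\right)}\right) \left(38293 + 42411\right) = \left(9770 + \frac{2 - 154}{2 \left(10 + 154\right)}\right) 80704 = \left(9770 + \frac{1}{2} \cdot \frac{1}{164} \left(-152\right)\right) 80704 = \left(9770 - \frac{19}{41}\right) 80704 = \frac{400551}{41} \cdot 80704 = \frac{32326067904}{41}$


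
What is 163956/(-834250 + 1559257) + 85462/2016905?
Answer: 130881408138/487423414445 ≈ 0.26852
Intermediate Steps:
163956/(-834250 + 1559257) + 85462/2016905 = 163956/725007 + 85462*(1/2016905) = 163956*(1/725007) + 85462/2016905 = 54652/241669 + 85462/2016905 = 130881408138/487423414445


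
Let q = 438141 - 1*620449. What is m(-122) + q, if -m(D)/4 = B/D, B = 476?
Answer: -11119836/61 ≈ -1.8229e+5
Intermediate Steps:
m(D) = -1904/D
q = -182308 (q = 438141 - 620449 = -182308)
m(-122) + q = -1904/(-122) - 182308 = -1904*(-1/122) - 182308 = 952/61 - 182308 = -11119836/61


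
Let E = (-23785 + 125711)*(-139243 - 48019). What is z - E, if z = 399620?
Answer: 19087266232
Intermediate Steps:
E = -19086866612 (E = 101926*(-187262) = -19086866612)
z - E = 399620 - 1*(-19086866612) = 399620 + 19086866612 = 19087266232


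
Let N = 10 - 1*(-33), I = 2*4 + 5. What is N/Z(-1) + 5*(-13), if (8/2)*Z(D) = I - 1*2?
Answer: -543/11 ≈ -49.364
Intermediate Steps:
I = 13 (I = 8 + 5 = 13)
N = 43 (N = 10 + 33 = 43)
Z(D) = 11/4 (Z(D) = (13 - 1*2)/4 = (13 - 2)/4 = (1/4)*11 = 11/4)
N/Z(-1) + 5*(-13) = 43/(11/4) + 5*(-13) = (4/11)*43 - 65 = 172/11 - 65 = -543/11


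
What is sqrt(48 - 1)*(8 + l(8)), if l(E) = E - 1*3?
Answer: 13*sqrt(47) ≈ 89.124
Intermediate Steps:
l(E) = -3 + E (l(E) = E - 3 = -3 + E)
sqrt(48 - 1)*(8 + l(8)) = sqrt(48 - 1)*(8 + (-3 + 8)) = sqrt(47)*(8 + 5) = sqrt(47)*13 = 13*sqrt(47)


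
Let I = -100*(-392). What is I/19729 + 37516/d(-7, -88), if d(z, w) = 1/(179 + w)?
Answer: 67353977124/19729 ≈ 3.4140e+6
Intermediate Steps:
I = 39200
I/19729 + 37516/d(-7, -88) = 39200/19729 + 37516/(1/(179 - 88)) = 39200*(1/19729) + 37516/(1/91) = 39200/19729 + 37516/(1/91) = 39200/19729 + 37516*91 = 39200/19729 + 3413956 = 67353977124/19729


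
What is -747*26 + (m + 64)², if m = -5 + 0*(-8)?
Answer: -15941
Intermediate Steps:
m = -5 (m = -5 + 0 = -5)
-747*26 + (m + 64)² = -747*26 + (-5 + 64)² = -19422 + 59² = -19422 + 3481 = -15941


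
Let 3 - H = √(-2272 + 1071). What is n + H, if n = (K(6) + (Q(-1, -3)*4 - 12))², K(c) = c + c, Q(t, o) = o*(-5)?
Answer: 3603 - I*√1201 ≈ 3603.0 - 34.655*I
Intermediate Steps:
Q(t, o) = -5*o
K(c) = 2*c
H = 3 - I*√1201 (H = 3 - √(-2272 + 1071) = 3 - √(-1201) = 3 - I*√1201 ≈ 3.0 - 34.655*I)
n = 3600 (n = (2*6 + (-5*(-3)*4 - 12))² = (12 + (15*4 - 12))² = (12 + (60 - 12))² = (12 + 48)² = 60² = 3600)
n + H = 3600 + (3 - I*√1201) = 3603 - I*√1201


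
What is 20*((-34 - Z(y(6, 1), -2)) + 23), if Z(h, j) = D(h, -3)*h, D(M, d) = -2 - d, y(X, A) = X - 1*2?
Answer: -300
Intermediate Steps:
y(X, A) = -2 + X (y(X, A) = X - 2 = -2 + X)
Z(h, j) = h (Z(h, j) = (-2 - 1*(-3))*h = (-2 + 3)*h = 1*h = h)
20*((-34 - Z(y(6, 1), -2)) + 23) = 20*((-34 - (-2 + 6)) + 23) = 20*((-34 - 1*4) + 23) = 20*((-34 - 4) + 23) = 20*(-38 + 23) = 20*(-15) = -300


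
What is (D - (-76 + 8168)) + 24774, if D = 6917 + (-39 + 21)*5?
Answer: 23509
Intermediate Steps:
D = 6827 (D = 6917 - 18*5 = 6917 - 90 = 6827)
(D - (-76 + 8168)) + 24774 = (6827 - (-76 + 8168)) + 24774 = (6827 - 1*8092) + 24774 = (6827 - 8092) + 24774 = -1265 + 24774 = 23509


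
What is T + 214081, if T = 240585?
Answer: 454666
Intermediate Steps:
T + 214081 = 240585 + 214081 = 454666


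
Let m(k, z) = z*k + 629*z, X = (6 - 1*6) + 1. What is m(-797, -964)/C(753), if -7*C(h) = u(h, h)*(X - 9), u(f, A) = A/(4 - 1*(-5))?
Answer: 425124/251 ≈ 1693.7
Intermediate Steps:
u(f, A) = A/9 (u(f, A) = A/(4 + 5) = A/9)
X = 1 (X = (6 - 6) + 1 = 0 + 1 = 1)
m(k, z) = 629*z + k*z (m(k, z) = k*z + 629*z = 629*z + k*z)
C(h) = 8*h/63 (C(h) = -h/9*(1 - 9)/7 = -h/9*(-8)/7 = -(-8)*h/63 = 8*h/63)
m(-797, -964)/C(753) = (-964*(629 - 797))/(((8/63)*753)) = (-964*(-168))/(2008/21) = 161952*(21/2008) = 425124/251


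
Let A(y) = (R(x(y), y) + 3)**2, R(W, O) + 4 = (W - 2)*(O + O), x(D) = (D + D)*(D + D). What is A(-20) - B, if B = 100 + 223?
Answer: 4085893918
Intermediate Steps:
x(D) = 4*D**2 (x(D) = (2*D)*(2*D) = 4*D**2)
R(W, O) = -4 + 2*O*(-2 + W) (R(W, O) = -4 + (W - 2)*(O + O) = -4 + (-2 + W)*(2*O) = -4 + 2*O*(-2 + W))
B = 323
A(y) = (-1 - 4*y + 8*y**3)**2 (A(y) = ((-4 - 4*y + 2*y*(4*y**2)) + 3)**2 = ((-4 - 4*y + 8*y**3) + 3)**2 = (-1 - 4*y + 8*y**3)**2)
A(-20) - B = (1 - 8*(-20)**3 + 4*(-20))**2 - 1*323 = (1 - 8*(-8000) - 80)**2 - 323 = (1 + 64000 - 80)**2 - 323 = 63921**2 - 323 = 4085894241 - 323 = 4085893918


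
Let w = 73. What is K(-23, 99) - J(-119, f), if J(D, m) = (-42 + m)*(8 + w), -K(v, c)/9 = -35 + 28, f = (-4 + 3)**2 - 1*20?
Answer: 5004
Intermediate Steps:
f = -19 (f = (-1)**2 - 20 = 1 - 20 = -19)
K(v, c) = 63 (K(v, c) = -9*(-35 + 28) = -9*(-7) = 63)
J(D, m) = -3402 + 81*m (J(D, m) = (-42 + m)*(8 + 73) = (-42 + m)*81 = -3402 + 81*m)
K(-23, 99) - J(-119, f) = 63 - (-3402 + 81*(-19)) = 63 - (-3402 - 1539) = 63 - 1*(-4941) = 63 + 4941 = 5004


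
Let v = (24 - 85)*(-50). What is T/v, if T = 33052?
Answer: 16526/1525 ≈ 10.837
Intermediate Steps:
v = 3050 (v = -61*(-50) = 3050)
T/v = 33052/3050 = 33052*(1/3050) = 16526/1525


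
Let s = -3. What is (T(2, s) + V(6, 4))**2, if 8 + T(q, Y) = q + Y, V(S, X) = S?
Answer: 9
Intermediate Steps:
T(q, Y) = -8 + Y + q (T(q, Y) = -8 + (q + Y) = -8 + (Y + q) = -8 + Y + q)
(T(2, s) + V(6, 4))**2 = ((-8 - 3 + 2) + 6)**2 = (-9 + 6)**2 = (-3)**2 = 9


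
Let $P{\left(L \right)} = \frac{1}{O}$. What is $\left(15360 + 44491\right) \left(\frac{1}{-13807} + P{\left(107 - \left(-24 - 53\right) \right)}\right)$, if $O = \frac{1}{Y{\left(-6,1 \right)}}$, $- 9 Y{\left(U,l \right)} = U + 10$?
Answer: $- \frac{3305989687}{124263} \approx -26605.0$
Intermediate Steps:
$Y{\left(U,l \right)} = - \frac{10}{9} - \frac{U}{9}$ ($Y{\left(U,l \right)} = - \frac{U + 10}{9} = - \frac{10 + U}{9} = - \frac{10}{9} - \frac{U}{9}$)
$O = - \frac{9}{4}$ ($O = \frac{1}{- \frac{10}{9} - - \frac{2}{3}} = \frac{1}{- \frac{10}{9} + \frac{2}{3}} = \frac{1}{- \frac{4}{9}} = - \frac{9}{4} \approx -2.25$)
$P{\left(L \right)} = - \frac{4}{9}$ ($P{\left(L \right)} = \frac{1}{- \frac{9}{4}} = - \frac{4}{9}$)
$\left(15360 + 44491\right) \left(\frac{1}{-13807} + P{\left(107 - \left(-24 - 53\right) \right)}\right) = \left(15360 + 44491\right) \left(\frac{1}{-13807} - \frac{4}{9}\right) = 59851 \left(- \frac{1}{13807} - \frac{4}{9}\right) = 59851 \left(- \frac{55237}{124263}\right) = - \frac{3305989687}{124263}$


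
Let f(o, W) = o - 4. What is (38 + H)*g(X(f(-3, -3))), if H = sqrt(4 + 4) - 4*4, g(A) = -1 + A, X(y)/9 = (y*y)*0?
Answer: -22 - 2*sqrt(2) ≈ -24.828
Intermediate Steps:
f(o, W) = -4 + o
X(y) = 0 (X(y) = 9*((y*y)*0) = 9*(y**2*0) = 9*0 = 0)
H = -16 + 2*sqrt(2) (H = sqrt(8) - 16 = 2*sqrt(2) - 16 = -16 + 2*sqrt(2) ≈ -13.172)
(38 + H)*g(X(f(-3, -3))) = (38 + (-16 + 2*sqrt(2)))*(-1 + 0) = (22 + 2*sqrt(2))*(-1) = -22 - 2*sqrt(2)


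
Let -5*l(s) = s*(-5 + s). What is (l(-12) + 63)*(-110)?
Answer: -2442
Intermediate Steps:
l(s) = -s*(-5 + s)/5
(l(-12) + 63)*(-110) = ((⅕)*(-12)*(5 - 1*(-12)) + 63)*(-110) = ((⅕)*(-12)*(5 + 12) + 63)*(-110) = ((⅕)*(-12)*17 + 63)*(-110) = (-204/5 + 63)*(-110) = (111/5)*(-110) = -2442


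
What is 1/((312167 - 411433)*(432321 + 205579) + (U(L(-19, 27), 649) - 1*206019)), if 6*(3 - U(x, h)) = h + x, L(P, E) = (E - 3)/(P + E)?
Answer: -3/189965962574 ≈ -1.5792e-11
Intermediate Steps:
L(P, E) = (-3 + E)/(E + P)
U(x, h) = 3 - h/6 - x/6 (U(x, h) = 3 - (h + x)/6 = 3 + (-h/6 - x/6) = 3 - h/6 - x/6)
1/((312167 - 411433)*(432321 + 205579) + (U(L(-19, 27), 649) - 1*206019)) = 1/((312167 - 411433)*(432321 + 205579) + ((3 - ⅙*649 - (-3 + 27)/(6*(27 - 19))) - 1*206019)) = 1/(-99266*637900 + ((3 - 649/6 - 24/(6*8)) - 206019)) = 1/(-63321781400 + ((3 - 649/6 - 24/48) - 206019)) = 1/(-63321781400 + ((3 - 649/6 - ⅙*3) - 206019)) = 1/(-63321781400 + ((3 - 649/6 - ½) - 206019)) = 1/(-63321781400 + (-317/3 - 206019)) = 1/(-63321781400 - 618374/3) = 1/(-189965962574/3) = -3/189965962574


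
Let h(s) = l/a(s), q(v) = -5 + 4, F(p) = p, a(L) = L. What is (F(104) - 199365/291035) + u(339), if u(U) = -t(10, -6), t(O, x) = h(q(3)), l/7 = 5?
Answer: 8050900/58207 ≈ 138.31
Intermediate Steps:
l = 35 (l = 7*5 = 35)
q(v) = -1
h(s) = 35/s
t(O, x) = -35 (t(O, x) = 35/(-1) = 35*(-1) = -35)
u(U) = 35 (u(U) = -1*(-35) = 35)
(F(104) - 199365/291035) + u(339) = (104 - 199365/291035) + 35 = (104 - 199365*1/291035) + 35 = (104 - 39873/58207) + 35 = 6013655/58207 + 35 = 8050900/58207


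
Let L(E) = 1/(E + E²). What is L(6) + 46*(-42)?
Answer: -81143/42 ≈ -1932.0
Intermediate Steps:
L(6) + 46*(-42) = 1/(6*(1 + 6)) + 46*(-42) = (⅙)/7 - 1932 = (⅙)*(⅐) - 1932 = 1/42 - 1932 = -81143/42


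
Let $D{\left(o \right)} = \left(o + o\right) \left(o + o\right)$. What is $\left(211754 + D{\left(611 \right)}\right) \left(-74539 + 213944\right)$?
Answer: $237690822390$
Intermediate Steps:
$D{\left(o \right)} = 4 o^{2}$ ($D{\left(o \right)} = 2 o 2 o = 4 o^{2}$)
$\left(211754 + D{\left(611 \right)}\right) \left(-74539 + 213944\right) = \left(211754 + 4 \cdot 611^{2}\right) \left(-74539 + 213944\right) = \left(211754 + 4 \cdot 373321\right) 139405 = \left(211754 + 1493284\right) 139405 = 1705038 \cdot 139405 = 237690822390$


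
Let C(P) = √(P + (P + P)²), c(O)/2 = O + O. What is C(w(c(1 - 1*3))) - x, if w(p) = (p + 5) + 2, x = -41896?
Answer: 41896 + √3 ≈ 41898.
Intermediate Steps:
c(O) = 4*O (c(O) = 2*(O + O) = 2*(2*O) = 4*O)
w(p) = 7 + p (w(p) = (5 + p) + 2 = 7 + p)
C(P) = √(P + 4*P²) (C(P) = √(P + (2*P)²) = √(P + 4*P²))
C(w(c(1 - 1*3))) - x = √((7 + 4*(1 - 1*3))*(1 + 4*(7 + 4*(1 - 1*3)))) - 1*(-41896) = √((7 + 4*(1 - 3))*(1 + 4*(7 + 4*(1 - 3)))) + 41896 = √((7 + 4*(-2))*(1 + 4*(7 + 4*(-2)))) + 41896 = √((7 - 8)*(1 + 4*(7 - 8))) + 41896 = √(-(1 + 4*(-1))) + 41896 = √(-(1 - 4)) + 41896 = √(-1*(-3)) + 41896 = √3 + 41896 = 41896 + √3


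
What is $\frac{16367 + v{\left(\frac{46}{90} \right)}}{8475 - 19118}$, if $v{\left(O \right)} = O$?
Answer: $- \frac{736538}{478935} \approx -1.5379$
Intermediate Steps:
$\frac{16367 + v{\left(\frac{46}{90} \right)}}{8475 - 19118} = \frac{16367 + \frac{46}{90}}{8475 - 19118} = \frac{16367 + 46 \cdot \frac{1}{90}}{-10643} = \left(16367 + \frac{23}{45}\right) \left(- \frac{1}{10643}\right) = \frac{736538}{45} \left(- \frac{1}{10643}\right) = - \frac{736538}{478935}$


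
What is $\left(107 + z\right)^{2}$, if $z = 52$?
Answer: $25281$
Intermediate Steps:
$\left(107 + z\right)^{2} = \left(107 + 52\right)^{2} = 159^{2} = 25281$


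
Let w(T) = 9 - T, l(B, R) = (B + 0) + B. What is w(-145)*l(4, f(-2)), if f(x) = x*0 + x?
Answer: 1232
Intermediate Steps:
f(x) = x (f(x) = 0 + x = x)
l(B, R) = 2*B (l(B, R) = B + B = 2*B)
w(-145)*l(4, f(-2)) = (9 - 1*(-145))*(2*4) = (9 + 145)*8 = 154*8 = 1232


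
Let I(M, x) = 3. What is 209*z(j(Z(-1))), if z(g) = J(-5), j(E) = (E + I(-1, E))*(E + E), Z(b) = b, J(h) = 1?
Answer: 209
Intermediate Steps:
j(E) = 2*E*(3 + E) (j(E) = (E + 3)*(E + E) = (3 + E)*(2*E) = 2*E*(3 + E))
z(g) = 1
209*z(j(Z(-1))) = 209*1 = 209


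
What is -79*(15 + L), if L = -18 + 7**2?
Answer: -3634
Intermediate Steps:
L = 31 (L = -18 + 49 = 31)
-79*(15 + L) = -79*(15 + 31) = -79*46 = -3634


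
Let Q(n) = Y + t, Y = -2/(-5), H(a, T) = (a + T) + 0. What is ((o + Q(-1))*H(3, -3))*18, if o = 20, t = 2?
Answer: 0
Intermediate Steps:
H(a, T) = T + a (H(a, T) = (T + a) + 0 = T + a)
Y = ⅖ (Y = -2*(-⅕) = ⅖ ≈ 0.40000)
Q(n) = 12/5 (Q(n) = ⅖ + 2 = 12/5)
((o + Q(-1))*H(3, -3))*18 = ((20 + 12/5)*(-3 + 3))*18 = ((112/5)*0)*18 = 0*18 = 0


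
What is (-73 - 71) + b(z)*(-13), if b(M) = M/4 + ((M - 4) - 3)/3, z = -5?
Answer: -303/4 ≈ -75.750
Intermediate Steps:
b(M) = -7/3 + 7*M/12 (b(M) = M*(¼) + ((-4 + M) - 3)*(⅓) = M/4 + (-7 + M)*(⅓) = M/4 + (-7/3 + M/3) = -7/3 + 7*M/12)
(-73 - 71) + b(z)*(-13) = (-73 - 71) + (-7/3 + (7/12)*(-5))*(-13) = -144 + (-7/3 - 35/12)*(-13) = -144 - 21/4*(-13) = -144 + 273/4 = -303/4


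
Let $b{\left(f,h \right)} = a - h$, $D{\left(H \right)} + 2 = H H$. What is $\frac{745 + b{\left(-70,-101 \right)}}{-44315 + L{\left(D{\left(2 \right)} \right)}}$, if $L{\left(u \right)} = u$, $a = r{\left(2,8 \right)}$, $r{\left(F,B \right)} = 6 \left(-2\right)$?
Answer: $- \frac{278}{14771} \approx -0.018821$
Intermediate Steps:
$D{\left(H \right)} = -2 + H^{2}$ ($D{\left(H \right)} = -2 + H H = -2 + H^{2}$)
$r{\left(F,B \right)} = -12$
$a = -12$
$b{\left(f,h \right)} = -12 - h$
$\frac{745 + b{\left(-70,-101 \right)}}{-44315 + L{\left(D{\left(2 \right)} \right)}} = \frac{745 - -89}{-44315 - \left(2 - 2^{2}\right)} = \frac{745 + \left(-12 + 101\right)}{-44315 + \left(-2 + 4\right)} = \frac{745 + 89}{-44315 + 2} = \frac{834}{-44313} = 834 \left(- \frac{1}{44313}\right) = - \frac{278}{14771}$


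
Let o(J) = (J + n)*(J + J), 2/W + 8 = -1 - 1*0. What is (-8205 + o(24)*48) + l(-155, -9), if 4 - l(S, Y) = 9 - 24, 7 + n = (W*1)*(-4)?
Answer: 33030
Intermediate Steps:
W = -2/9 (W = 2/(-8 + (-1 - 1*0)) = 2/(-8 + (-1 + 0)) = 2/(-8 - 1) = 2/(-9) = 2*(-1/9) = -2/9 ≈ -0.22222)
n = -55/9 (n = -7 - 2/9*1*(-4) = -7 - 2/9*(-4) = -7 + 8/9 = -55/9 ≈ -6.1111)
l(S, Y) = 19 (l(S, Y) = 4 - (9 - 24) = 4 - 1*(-15) = 4 + 15 = 19)
o(J) = 2*J*(-55/9 + J) (o(J) = (J - 55/9)*(J + J) = (-55/9 + J)*(2*J) = 2*J*(-55/9 + J))
(-8205 + o(24)*48) + l(-155, -9) = (-8205 + ((2/9)*24*(-55 + 9*24))*48) + 19 = (-8205 + ((2/9)*24*(-55 + 216))*48) + 19 = (-8205 + ((2/9)*24*161)*48) + 19 = (-8205 + (2576/3)*48) + 19 = (-8205 + 41216) + 19 = 33011 + 19 = 33030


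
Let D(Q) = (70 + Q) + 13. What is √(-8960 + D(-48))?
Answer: 5*I*√357 ≈ 94.472*I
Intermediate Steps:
D(Q) = 83 + Q
√(-8960 + D(-48)) = √(-8960 + (83 - 48)) = √(-8960 + 35) = √(-8925) = 5*I*√357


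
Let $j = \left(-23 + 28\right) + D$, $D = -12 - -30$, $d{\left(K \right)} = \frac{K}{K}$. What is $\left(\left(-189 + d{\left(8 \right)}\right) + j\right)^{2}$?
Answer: $27225$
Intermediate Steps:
$d{\left(K \right)} = 1$
$D = 18$ ($D = -12 + 30 = 18$)
$j = 23$ ($j = \left(-23 + 28\right) + 18 = 5 + 18 = 23$)
$\left(\left(-189 + d{\left(8 \right)}\right) + j\right)^{2} = \left(\left(-189 + 1\right) + 23\right)^{2} = \left(-188 + 23\right)^{2} = \left(-165\right)^{2} = 27225$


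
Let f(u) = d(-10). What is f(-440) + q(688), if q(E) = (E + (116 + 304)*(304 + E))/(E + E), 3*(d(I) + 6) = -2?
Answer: 76529/258 ≈ 296.62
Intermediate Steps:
d(I) = -20/3 (d(I) = -6 + (⅓)*(-2) = -6 - ⅔ = -20/3)
q(E) = (127680 + 421*E)/(2*E) (q(E) = (E + 420*(304 + E))/((2*E)) = (E + (127680 + 420*E))*(1/(2*E)) = (127680 + 421*E)*(1/(2*E)) = (127680 + 421*E)/(2*E))
f(u) = -20/3
f(-440) + q(688) = -20/3 + (421/2 + 63840/688) = -20/3 + (421/2 + 63840*(1/688)) = -20/3 + (421/2 + 3990/43) = -20/3 + 26083/86 = 76529/258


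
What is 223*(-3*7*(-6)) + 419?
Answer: 28517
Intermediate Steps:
223*(-3*7*(-6)) + 419 = 223*(-21*(-6)) + 419 = 223*126 + 419 = 28098 + 419 = 28517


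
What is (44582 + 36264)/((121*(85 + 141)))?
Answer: 40423/13673 ≈ 2.9564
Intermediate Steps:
(44582 + 36264)/((121*(85 + 141))) = 80846/((121*226)) = 80846/27346 = 80846*(1/27346) = 40423/13673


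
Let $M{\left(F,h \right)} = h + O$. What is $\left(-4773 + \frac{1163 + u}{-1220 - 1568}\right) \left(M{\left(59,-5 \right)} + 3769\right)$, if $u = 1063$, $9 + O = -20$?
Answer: $- \frac{24855211125}{1394} \approx -1.783 \cdot 10^{7}$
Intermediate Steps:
$O = -29$ ($O = -9 - 20 = -29$)
$M{\left(F,h \right)} = -29 + h$ ($M{\left(F,h \right)} = h - 29 = -29 + h$)
$\left(-4773 + \frac{1163 + u}{-1220 - 1568}\right) \left(M{\left(59,-5 \right)} + 3769\right) = \left(-4773 + \frac{1163 + 1063}{-1220 - 1568}\right) \left(\left(-29 - 5\right) + 3769\right) = \left(-4773 + \frac{2226}{-2788}\right) \left(-34 + 3769\right) = \left(-4773 + 2226 \left(- \frac{1}{2788}\right)\right) 3735 = \left(-4773 - \frac{1113}{1394}\right) 3735 = \left(- \frac{6654675}{1394}\right) 3735 = - \frac{24855211125}{1394}$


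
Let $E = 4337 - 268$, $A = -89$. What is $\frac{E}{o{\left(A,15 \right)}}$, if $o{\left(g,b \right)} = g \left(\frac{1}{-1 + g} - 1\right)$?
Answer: $\frac{28170}{623} \approx 45.217$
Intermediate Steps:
$o{\left(g,b \right)} = g \left(-1 + \frac{1}{-1 + g}\right)$
$E = 4069$ ($E = 4337 - 268 = 4069$)
$\frac{E}{o{\left(A,15 \right)}} = \frac{4069}{\left(-89\right) \frac{1}{-1 - 89} \left(2 - -89\right)} = \frac{4069}{\left(-89\right) \frac{1}{-90} \left(2 + 89\right)} = \frac{4069}{\left(-89\right) \left(- \frac{1}{90}\right) 91} = \frac{4069}{\frac{8099}{90}} = 4069 \cdot \frac{90}{8099} = \frac{28170}{623}$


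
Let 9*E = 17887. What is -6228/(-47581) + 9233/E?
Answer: 4065238593/851081347 ≈ 4.7766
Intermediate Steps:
E = 17887/9 (E = (⅑)*17887 = 17887/9 ≈ 1987.4)
-6228/(-47581) + 9233/E = -6228/(-47581) + 9233/(17887/9) = -6228*(-1/47581) + 9233*(9/17887) = 6228/47581 + 83097/17887 = 4065238593/851081347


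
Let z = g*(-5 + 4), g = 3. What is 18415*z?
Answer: -55245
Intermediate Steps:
z = -3 (z = 3*(-5 + 4) = 3*(-1) = -3)
18415*z = 18415*(-3) = -55245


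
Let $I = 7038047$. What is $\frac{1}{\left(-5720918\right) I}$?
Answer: $- \frac{1}{40264089767146} \approx -2.4836 \cdot 10^{-14}$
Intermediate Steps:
$\frac{1}{\left(-5720918\right) I} = \frac{1}{\left(-5720918\right) 7038047} = \left(- \frac{1}{5720918}\right) \frac{1}{7038047} = - \frac{1}{40264089767146}$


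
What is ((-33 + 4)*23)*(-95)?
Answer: 63365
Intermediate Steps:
((-33 + 4)*23)*(-95) = -29*23*(-95) = -667*(-95) = 63365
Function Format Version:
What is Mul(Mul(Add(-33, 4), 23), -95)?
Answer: 63365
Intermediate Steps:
Mul(Mul(Add(-33, 4), 23), -95) = Mul(Mul(-29, 23), -95) = Mul(-667, -95) = 63365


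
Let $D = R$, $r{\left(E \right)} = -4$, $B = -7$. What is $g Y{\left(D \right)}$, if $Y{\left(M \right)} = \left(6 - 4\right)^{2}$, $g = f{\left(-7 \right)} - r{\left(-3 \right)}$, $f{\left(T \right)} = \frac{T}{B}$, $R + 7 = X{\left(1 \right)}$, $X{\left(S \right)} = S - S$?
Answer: $20$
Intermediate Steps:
$X{\left(S \right)} = 0$
$R = -7$ ($R = -7 + 0 = -7$)
$D = -7$
$f{\left(T \right)} = - \frac{T}{7}$ ($f{\left(T \right)} = \frac{T}{-7} = T \left(- \frac{1}{7}\right) = - \frac{T}{7}$)
$g = 5$ ($g = \left(- \frac{1}{7}\right) \left(-7\right) - -4 = 1 + 4 = 5$)
$Y{\left(M \right)} = 4$ ($Y{\left(M \right)} = \left(6 - 4\right)^{2} = 2^{2} = 4$)
$g Y{\left(D \right)} = 5 \cdot 4 = 20$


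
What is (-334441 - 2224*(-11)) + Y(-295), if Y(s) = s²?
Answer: -222952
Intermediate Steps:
(-334441 - 2224*(-11)) + Y(-295) = (-334441 - 2224*(-11)) + (-295)² = (-334441 + 24464) + 87025 = -309977 + 87025 = -222952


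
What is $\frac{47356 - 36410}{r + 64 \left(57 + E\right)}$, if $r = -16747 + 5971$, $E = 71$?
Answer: $- \frac{5473}{1292} \approx -4.2361$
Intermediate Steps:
$r = -10776$
$\frac{47356 - 36410}{r + 64 \left(57 + E\right)} = \frac{47356 - 36410}{-10776 + 64 \left(57 + 71\right)} = \frac{10946}{-10776 + 64 \cdot 128} = \frac{10946}{-10776 + 8192} = \frac{10946}{-2584} = 10946 \left(- \frac{1}{2584}\right) = - \frac{5473}{1292}$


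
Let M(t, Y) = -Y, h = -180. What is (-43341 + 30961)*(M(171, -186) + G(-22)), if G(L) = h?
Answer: -74280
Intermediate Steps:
G(L) = -180
(-43341 + 30961)*(M(171, -186) + G(-22)) = (-43341 + 30961)*(-1*(-186) - 180) = -12380*(186 - 180) = -12380*6 = -74280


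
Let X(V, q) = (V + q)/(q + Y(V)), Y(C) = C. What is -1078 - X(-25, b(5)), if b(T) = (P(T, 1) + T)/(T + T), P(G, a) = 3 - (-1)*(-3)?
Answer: -1079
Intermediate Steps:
P(G, a) = 0 (P(G, a) = 3 - 1*3 = 3 - 3 = 0)
b(T) = 1/2 (b(T) = (0 + T)/(T + T) = T/((2*T)) = T*(1/(2*T)) = 1/2)
X(V, q) = 1 (X(V, q) = (V + q)/(q + V) = (V + q)/(V + q) = 1)
-1078 - X(-25, b(5)) = -1078 - 1*1 = -1078 - 1 = -1079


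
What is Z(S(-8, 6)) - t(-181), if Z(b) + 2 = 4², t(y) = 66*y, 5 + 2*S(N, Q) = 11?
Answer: 11960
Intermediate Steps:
S(N, Q) = 3 (S(N, Q) = -5/2 + (½)*11 = -5/2 + 11/2 = 3)
Z(b) = 14 (Z(b) = -2 + 4² = -2 + 16 = 14)
Z(S(-8, 6)) - t(-181) = 14 - 66*(-181) = 14 - 1*(-11946) = 14 + 11946 = 11960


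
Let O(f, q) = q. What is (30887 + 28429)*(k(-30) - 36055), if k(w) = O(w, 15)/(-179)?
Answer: -382817159760/179 ≈ -2.1386e+9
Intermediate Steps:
k(w) = -15/179 (k(w) = 15/(-179) = 15*(-1/179) = -15/179)
(30887 + 28429)*(k(-30) - 36055) = (30887 + 28429)*(-15/179 - 36055) = 59316*(-6453860/179) = -382817159760/179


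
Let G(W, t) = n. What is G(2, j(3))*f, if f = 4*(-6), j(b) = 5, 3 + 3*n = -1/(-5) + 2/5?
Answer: 96/5 ≈ 19.200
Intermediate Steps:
n = -⅘ (n = -1 + (-1/(-5) + 2/5)/3 = -1 + (-1*(-⅕) + 2*(⅕))/3 = -1 + (⅕ + ⅖)/3 = -1 + (⅓)*(⅗) = -1 + ⅕ = -⅘ ≈ -0.80000)
G(W, t) = -⅘
f = -24
G(2, j(3))*f = -⅘*(-24) = 96/5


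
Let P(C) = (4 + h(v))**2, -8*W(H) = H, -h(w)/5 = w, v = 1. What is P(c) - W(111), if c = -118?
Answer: 119/8 ≈ 14.875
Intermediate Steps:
h(w) = -5*w
W(H) = -H/8
P(C) = 1 (P(C) = (4 - 5*1)**2 = (4 - 5)**2 = (-1)**2 = 1)
P(c) - W(111) = 1 - (-1)*111/8 = 1 - 1*(-111/8) = 1 + 111/8 = 119/8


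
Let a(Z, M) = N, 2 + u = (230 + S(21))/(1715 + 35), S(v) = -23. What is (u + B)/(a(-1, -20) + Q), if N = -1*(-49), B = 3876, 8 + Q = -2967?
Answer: -616337/465500 ≈ -1.3240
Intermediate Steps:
Q = -2975 (Q = -8 - 2967 = -2975)
u = -3293/1750 (u = -2 + (230 - 23)/(1715 + 35) = -2 + 207/1750 = -3293/1750 ≈ -1.8817)
N = 49
a(Z, M) = 49
(u + B)/(a(-1, -20) + Q) = (-3293/1750 + 3876)/(49 - 2975) = (6779707/1750)/(-2926) = (6779707/1750)*(-1/2926) = -616337/465500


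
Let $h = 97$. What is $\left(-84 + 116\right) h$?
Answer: $3104$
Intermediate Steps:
$\left(-84 + 116\right) h = \left(-84 + 116\right) 97 = 32 \cdot 97 = 3104$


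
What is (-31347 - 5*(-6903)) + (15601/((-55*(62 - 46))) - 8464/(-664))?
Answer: 231026877/73040 ≈ 3163.0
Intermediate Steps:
(-31347 - 5*(-6903)) + (15601/((-55*(62 - 46))) - 8464/(-664)) = (-31347 + 34515) + (15601/((-55*16)) - 8464*(-1/664)) = 3168 + (15601/(-880) + 1058/83) = 3168 + (15601*(-1/880) + 1058/83) = 3168 + (-15601/880 + 1058/83) = 3168 - 363843/73040 = 231026877/73040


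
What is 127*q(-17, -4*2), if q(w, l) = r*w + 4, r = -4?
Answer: 9144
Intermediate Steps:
q(w, l) = 4 - 4*w (q(w, l) = -4*w + 4 = 4 - 4*w)
127*q(-17, -4*2) = 127*(4 - 4*(-17)) = 127*(4 + 68) = 127*72 = 9144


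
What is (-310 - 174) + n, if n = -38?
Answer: -522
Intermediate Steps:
(-310 - 174) + n = (-310 - 174) - 38 = -484 - 38 = -522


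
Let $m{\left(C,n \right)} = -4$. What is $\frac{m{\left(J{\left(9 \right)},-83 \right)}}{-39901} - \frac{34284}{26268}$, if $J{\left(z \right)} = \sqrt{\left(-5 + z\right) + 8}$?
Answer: $- \frac{113988401}{87343289} \approx -1.3051$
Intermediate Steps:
$J{\left(z \right)} = \sqrt{3 + z}$
$\frac{m{\left(J{\left(9 \right)},-83 \right)}}{-39901} - \frac{34284}{26268} = - \frac{4}{-39901} - \frac{34284}{26268} = \left(-4\right) \left(- \frac{1}{39901}\right) - \frac{2857}{2189} = \frac{4}{39901} - \frac{2857}{2189} = - \frac{113988401}{87343289}$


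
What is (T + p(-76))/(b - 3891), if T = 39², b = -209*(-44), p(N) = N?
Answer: 289/1061 ≈ 0.27238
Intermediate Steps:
b = 9196
T = 1521
(T + p(-76))/(b - 3891) = (1521 - 76)/(9196 - 3891) = 1445/5305 = 1445*(1/5305) = 289/1061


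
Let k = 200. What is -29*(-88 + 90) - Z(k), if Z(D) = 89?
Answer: -147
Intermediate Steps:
-29*(-88 + 90) - Z(k) = -29*(-88 + 90) - 1*89 = -29*2 - 89 = -58 - 89 = -147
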